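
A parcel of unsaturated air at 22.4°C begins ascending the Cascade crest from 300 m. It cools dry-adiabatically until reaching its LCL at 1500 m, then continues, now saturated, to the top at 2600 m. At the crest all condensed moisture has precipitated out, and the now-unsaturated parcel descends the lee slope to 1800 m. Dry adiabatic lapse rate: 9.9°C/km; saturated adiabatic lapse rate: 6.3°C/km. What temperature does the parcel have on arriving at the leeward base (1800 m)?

Dry to 1500 m: -9.9 × 1.2 km = -11.88°C, so T = 10.52°C.
Saturated to 2600 m: -6.3 × 1.1 km = -6.93°C, so T = 3.59°C.
Dry descent to 1800 m: +9.9 × 0.8 km = +7.92°C, so T = 11.51°C.

11.51°C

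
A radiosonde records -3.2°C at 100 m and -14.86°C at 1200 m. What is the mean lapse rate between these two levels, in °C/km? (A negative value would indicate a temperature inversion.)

10.6°C/km

Γ = −ΔT/Δz = (-3.2 − (-14.86)) / (1200 − 100) m
  = 11.66°C / 1.1 km = 10.6°C/km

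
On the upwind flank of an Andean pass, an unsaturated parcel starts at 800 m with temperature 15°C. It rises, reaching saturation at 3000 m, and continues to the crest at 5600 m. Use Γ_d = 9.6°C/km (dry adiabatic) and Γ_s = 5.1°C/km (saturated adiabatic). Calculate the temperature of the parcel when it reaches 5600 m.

-19.38°C

800 → 3000 m (dry, 9.6°C/km): ΔT = -9.6 × 2.2 = -21.12°C → T = -6.12°C
3000 → 5600 m (saturated, 5.1°C/km): ΔT = -5.1 × 2.6 = -13.26°C → T = -19.38°C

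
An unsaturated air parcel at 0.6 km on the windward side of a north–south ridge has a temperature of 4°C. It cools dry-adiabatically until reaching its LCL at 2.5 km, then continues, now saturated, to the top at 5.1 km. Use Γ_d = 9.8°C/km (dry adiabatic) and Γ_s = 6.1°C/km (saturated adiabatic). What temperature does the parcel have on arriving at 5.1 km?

-30.48°C

Dry to 2500 m: -9.8 × 1.9 km = -18.62°C, so T = -14.62°C.
Saturated to 5100 m: -6.1 × 2.6 km = -15.86°C, so T = -30.48°C.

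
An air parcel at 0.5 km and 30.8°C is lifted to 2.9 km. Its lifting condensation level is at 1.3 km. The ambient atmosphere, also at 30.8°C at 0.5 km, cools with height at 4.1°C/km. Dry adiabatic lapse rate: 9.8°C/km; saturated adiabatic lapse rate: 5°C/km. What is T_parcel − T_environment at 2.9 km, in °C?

Parcel:
  500–1300 m, dry: Δz = 0.8 km ⇒ ΔT = -7.84°C; T = 22.96°C
  1300–2900 m, saturated: Δz = 1.6 km ⇒ ΔT = -8°C; T = 14.96°C
Environment:
  500–2900 m, environment: Δz = 2.4 km ⇒ ΔT = -9.84°C; T = 20.96°C
T_parcel − T_env = 14.96 − 20.96 = -6°C

-6°C (parcel cooler than environment)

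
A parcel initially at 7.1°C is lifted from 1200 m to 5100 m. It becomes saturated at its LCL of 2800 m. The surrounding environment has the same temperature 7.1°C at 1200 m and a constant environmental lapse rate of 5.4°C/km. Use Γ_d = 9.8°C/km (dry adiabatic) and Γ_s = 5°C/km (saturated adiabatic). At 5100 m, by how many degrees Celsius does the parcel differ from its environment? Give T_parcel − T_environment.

-6.12°C (parcel cooler than environment)

Parcel:
  From 1200 m to 2800 m (dry): cools by 9.8 × 1.6 = 15.68°C, giving -8.58°C.
  From 2800 m to 5100 m (saturated): cools by 5 × 2.3 = 11.5°C, giving -20.08°C.
Environment:
  From 1200 m to 5100 m (environment): cools by 5.4 × 3.9 = 21.06°C, giving -13.96°C.
T_parcel − T_env = -20.08 − (-13.96) = -6.12°C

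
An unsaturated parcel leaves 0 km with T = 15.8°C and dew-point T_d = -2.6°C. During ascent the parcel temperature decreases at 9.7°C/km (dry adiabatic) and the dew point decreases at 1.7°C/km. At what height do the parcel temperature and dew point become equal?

T and T_d converge at 9.7 − 1.7 = 8°C per km
Height above start = (15.8 − (-2.6)) / 8 = 2.3 km
LCL altitude = 0 m + 2300 m = 2300 m

2.3 km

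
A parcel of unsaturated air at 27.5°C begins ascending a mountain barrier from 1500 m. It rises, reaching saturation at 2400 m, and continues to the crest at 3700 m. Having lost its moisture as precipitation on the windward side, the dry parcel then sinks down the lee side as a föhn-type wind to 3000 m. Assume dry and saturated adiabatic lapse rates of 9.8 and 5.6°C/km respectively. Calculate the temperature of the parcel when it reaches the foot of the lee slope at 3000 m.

From 1500 m to 2400 m (dry): cools by 9.8 × 0.9 = 8.82°C, giving 18.68°C.
From 2400 m to 3700 m (saturated): cools by 5.6 × 1.3 = 7.28°C, giving 11.4°C.
From 3700 m to 3000 m (dry descent): warms by 9.8 × 0.7 = 6.86°C, giving 18.26°C.

18.26°C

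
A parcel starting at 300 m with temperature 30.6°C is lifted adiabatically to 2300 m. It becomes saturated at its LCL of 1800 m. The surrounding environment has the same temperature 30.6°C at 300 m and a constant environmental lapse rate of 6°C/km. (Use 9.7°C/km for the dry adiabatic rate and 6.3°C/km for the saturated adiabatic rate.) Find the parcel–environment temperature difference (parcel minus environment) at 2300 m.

-5.7°C (parcel cooler than environment)

Parcel:
  300 → 1800 m (dry, 9.7°C/km): ΔT = -9.7 × 1.5 = -14.55°C → T = 16.05°C
  1800 → 2300 m (saturated, 6.3°C/km): ΔT = -6.3 × 0.5 = -3.15°C → T = 12.9°C
Environment:
  300 → 2300 m (environment, 6°C/km): ΔT = -6 × 2 = -12°C → T = 18.6°C
T_parcel − T_env = 12.9 − 18.6 = -5.7°C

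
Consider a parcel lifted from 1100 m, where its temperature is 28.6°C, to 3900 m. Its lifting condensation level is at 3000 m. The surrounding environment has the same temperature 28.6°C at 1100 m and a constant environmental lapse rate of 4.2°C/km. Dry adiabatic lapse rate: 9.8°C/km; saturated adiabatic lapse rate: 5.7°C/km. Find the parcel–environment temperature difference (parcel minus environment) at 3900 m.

Parcel:
  From 1100 m to 3000 m (dry): cools by 9.8 × 1.9 = 18.62°C, giving 9.98°C.
  From 3000 m to 3900 m (saturated): cools by 5.7 × 0.9 = 5.13°C, giving 4.85°C.
Environment:
  From 1100 m to 3900 m (environment): cools by 4.2 × 2.8 = 11.76°C, giving 16.84°C.
T_parcel − T_env = 4.85 − 16.84 = -11.99°C

-11.99°C (parcel cooler than environment)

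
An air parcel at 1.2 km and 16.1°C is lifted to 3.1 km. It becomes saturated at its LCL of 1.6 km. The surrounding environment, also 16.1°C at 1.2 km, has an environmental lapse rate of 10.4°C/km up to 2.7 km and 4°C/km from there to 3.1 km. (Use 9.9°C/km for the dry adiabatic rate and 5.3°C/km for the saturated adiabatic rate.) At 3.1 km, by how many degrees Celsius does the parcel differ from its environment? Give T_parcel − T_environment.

Parcel:
  1200 → 1600 m (dry, 9.9°C/km): ΔT = -9.9 × 0.4 = -3.96°C → T = 12.14°C
  1600 → 3100 m (saturated, 5.3°C/km): ΔT = -5.3 × 1.5 = -7.95°C → T = 4.19°C
Environment:
  1200 → 2700 m (environment, lower layer, 10.4°C/km): ΔT = -10.4 × 1.5 = -15.6°C → T = 0.5°C
  2700 → 3100 m (environment, upper layer, 4°C/km): ΔT = -4 × 0.4 = -1.6°C → T = -1.1°C
T_parcel − T_env = 4.19 − (-1.1) = +5.29°C

+5.29°C (parcel warmer than environment)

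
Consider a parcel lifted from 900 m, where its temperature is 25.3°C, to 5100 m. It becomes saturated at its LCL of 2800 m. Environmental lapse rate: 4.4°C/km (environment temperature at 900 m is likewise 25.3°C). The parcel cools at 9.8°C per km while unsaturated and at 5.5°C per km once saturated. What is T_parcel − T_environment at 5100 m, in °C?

Parcel:
  From 900 m to 2800 m (dry): cools by 9.8 × 1.9 = 18.62°C, giving 6.68°C.
  From 2800 m to 5100 m (saturated): cools by 5.5 × 2.3 = 12.65°C, giving -5.97°C.
Environment:
  From 900 m to 5100 m (environment): cools by 4.4 × 4.2 = 18.48°C, giving 6.82°C.
T_parcel − T_env = -5.97 − 6.82 = -12.79°C

-12.79°C (parcel cooler than environment)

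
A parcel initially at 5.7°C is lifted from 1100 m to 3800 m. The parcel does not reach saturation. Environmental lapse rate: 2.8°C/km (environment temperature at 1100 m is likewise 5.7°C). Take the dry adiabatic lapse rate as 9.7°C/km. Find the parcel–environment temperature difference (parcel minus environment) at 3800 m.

-18.63°C (parcel cooler than environment)

Parcel:
  From 1100 m to 3800 m (dry): cools by 9.7 × 2.7 = 26.19°C, giving -20.49°C.
Environment:
  From 1100 m to 3800 m (environment): cools by 2.8 × 2.7 = 7.56°C, giving -1.86°C.
T_parcel − T_env = -20.49 − (-1.86) = -18.63°C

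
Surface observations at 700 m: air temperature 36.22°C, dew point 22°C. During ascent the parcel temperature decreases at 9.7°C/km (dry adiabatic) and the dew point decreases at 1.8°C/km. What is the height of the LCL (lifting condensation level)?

T and T_d converge at 9.7 − 1.8 = 7.9°C per km
Height above start = (36.22 − 22) / 7.9 = 1.8 km
LCL altitude = 700 m + 1800 m = 2500 m

2500 m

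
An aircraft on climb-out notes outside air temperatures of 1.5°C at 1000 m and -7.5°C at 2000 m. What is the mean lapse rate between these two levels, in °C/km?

9°C/km

Γ = −ΔT/Δz = (1.5 − (-7.5)) / (2000 − 1000) m
  = 9°C / 1 km = 9°C/km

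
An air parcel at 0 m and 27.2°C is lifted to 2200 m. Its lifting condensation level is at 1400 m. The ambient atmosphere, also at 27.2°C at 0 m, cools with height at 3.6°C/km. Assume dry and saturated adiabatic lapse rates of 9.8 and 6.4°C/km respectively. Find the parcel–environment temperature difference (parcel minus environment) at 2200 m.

-10.92°C (parcel cooler than environment)

Parcel:
  Dry to 1400 m: -9.8 × 1.4 km = -13.72°C, so T = 13.48°C.
  Saturated to 2200 m: -6.4 × 0.8 km = -5.12°C, so T = 8.36°C.
Environment:
  Environment to 2200 m: -3.6 × 2.2 km = -7.92°C, so T = 19.28°C.
T_parcel − T_env = 8.36 − 19.28 = -10.92°C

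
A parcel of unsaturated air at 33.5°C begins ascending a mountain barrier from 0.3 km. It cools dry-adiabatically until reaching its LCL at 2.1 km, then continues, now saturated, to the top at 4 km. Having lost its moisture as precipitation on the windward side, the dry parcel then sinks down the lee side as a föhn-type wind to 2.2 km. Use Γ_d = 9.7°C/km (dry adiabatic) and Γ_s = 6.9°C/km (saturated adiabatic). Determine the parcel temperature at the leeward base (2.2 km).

20.39°C

From 300 m to 2100 m (dry): cools by 9.7 × 1.8 = 17.46°C, giving 16.04°C.
From 2100 m to 4000 m (saturated): cools by 6.9 × 1.9 = 13.11°C, giving 2.93°C.
From 4000 m to 2200 m (dry descent): warms by 9.7 × 1.8 = 17.46°C, giving 20.39°C.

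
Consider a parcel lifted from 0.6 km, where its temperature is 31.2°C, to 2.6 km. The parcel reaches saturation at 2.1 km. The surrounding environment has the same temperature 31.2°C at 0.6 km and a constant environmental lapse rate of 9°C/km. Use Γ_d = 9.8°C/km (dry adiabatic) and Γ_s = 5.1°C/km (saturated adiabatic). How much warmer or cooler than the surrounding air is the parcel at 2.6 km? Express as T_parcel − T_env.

+0.75°C (parcel warmer than environment)

Parcel:
  600–2100 m, dry: Δz = 1.5 km ⇒ ΔT = -14.7°C; T = 16.5°C
  2100–2600 m, saturated: Δz = 0.5 km ⇒ ΔT = -2.55°C; T = 13.95°C
Environment:
  600–2600 m, environment: Δz = 2 km ⇒ ΔT = -18°C; T = 13.2°C
T_parcel − T_env = 13.95 − 13.2 = +0.75°C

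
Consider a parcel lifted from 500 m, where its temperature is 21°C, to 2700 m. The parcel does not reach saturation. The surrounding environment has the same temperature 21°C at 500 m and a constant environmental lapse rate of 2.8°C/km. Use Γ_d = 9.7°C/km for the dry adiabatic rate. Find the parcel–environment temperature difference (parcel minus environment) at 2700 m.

-15.18°C (parcel cooler than environment)

Parcel:
  From 500 m to 2700 m (dry): cools by 9.7 × 2.2 = 21.34°C, giving -0.34°C.
Environment:
  From 500 m to 2700 m (environment): cools by 2.8 × 2.2 = 6.16°C, giving 14.84°C.
T_parcel − T_env = -0.34 − 14.84 = -15.18°C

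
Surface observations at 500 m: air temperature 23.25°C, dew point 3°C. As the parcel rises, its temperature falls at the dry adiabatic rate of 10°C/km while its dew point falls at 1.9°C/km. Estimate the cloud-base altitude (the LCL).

T and T_d converge at 10 − 1.9 = 8.1°C per km
Height above start = (23.25 − 3) / 8.1 = 2.5 km
LCL altitude = 500 m + 2500 m = 3000 m

3000 m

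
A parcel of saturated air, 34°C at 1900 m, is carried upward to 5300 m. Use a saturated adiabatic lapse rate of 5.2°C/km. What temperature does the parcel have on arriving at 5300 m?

Saturated adiabatic to 5300 m: -5.2 × 3.4 km = -17.68°C, so T = 16.32°C.

16.32°C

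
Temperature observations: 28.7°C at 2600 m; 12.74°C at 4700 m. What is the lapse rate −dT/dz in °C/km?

Γ = −ΔT/Δz = (28.7 − 12.74) / (4700 − 2600) m
  = 15.96°C / 2.1 km = 7.6°C/km

7.6°C/km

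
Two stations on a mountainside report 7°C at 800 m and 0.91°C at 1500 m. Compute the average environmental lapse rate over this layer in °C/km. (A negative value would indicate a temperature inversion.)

8.7°C/km

Γ = −ΔT/Δz = (7 − 0.91) / (1500 − 800) m
  = 6.09°C / 0.7 km = 8.7°C/km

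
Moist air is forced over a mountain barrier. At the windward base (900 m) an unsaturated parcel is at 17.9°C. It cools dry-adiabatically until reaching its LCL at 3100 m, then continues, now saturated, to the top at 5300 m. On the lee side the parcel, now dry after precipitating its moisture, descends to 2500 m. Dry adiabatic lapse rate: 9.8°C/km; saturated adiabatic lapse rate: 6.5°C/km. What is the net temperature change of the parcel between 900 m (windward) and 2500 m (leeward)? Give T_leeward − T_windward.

-8.42°C

900 → 3100 m (dry, 9.8°C/km): ΔT = -9.8 × 2.2 = -21.56°C → T = -3.66°C
3100 → 5300 m (saturated, 6.5°C/km): ΔT = -6.5 × 2.2 = -14.3°C → T = -17.96°C
5300 → 2500 m (dry descent, 9.8°C/km): ΔT = +9.8 × 2.8 = +27.44°C → T = 9.48°C
Net change vs windward start: 9.48 − 17.9 = -8.42°C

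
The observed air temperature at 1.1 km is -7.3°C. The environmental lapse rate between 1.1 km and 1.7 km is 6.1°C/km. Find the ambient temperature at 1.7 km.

From 1100 m to 1700 m (environmental): cools by 6.1 × 0.6 = 3.66°C, giving -10.96°C.

-10.96°C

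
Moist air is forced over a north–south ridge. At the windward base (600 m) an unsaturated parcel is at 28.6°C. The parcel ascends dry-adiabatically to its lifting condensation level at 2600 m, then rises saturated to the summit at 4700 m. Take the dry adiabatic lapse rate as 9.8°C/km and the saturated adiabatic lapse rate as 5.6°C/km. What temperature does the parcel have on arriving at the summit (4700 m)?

-2.76°C

600 → 2600 m (dry, 9.8°C/km): ΔT = -9.8 × 2 = -19.6°C → T = 9°C
2600 → 4700 m (saturated, 5.6°C/km): ΔT = -5.6 × 2.1 = -11.76°C → T = -2.76°C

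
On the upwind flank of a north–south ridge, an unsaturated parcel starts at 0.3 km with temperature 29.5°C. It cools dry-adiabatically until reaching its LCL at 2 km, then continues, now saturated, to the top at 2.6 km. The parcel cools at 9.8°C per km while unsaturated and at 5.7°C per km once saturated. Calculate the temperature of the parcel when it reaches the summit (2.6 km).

9.42°C

300–2000 m, dry: Δz = 1.7 km ⇒ ΔT = -16.66°C; T = 12.84°C
2000–2600 m, saturated: Δz = 0.6 km ⇒ ΔT = -3.42°C; T = 9.42°C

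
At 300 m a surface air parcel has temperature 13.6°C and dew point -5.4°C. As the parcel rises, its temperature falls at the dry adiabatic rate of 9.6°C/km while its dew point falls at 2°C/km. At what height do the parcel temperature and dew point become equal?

T and T_d converge at 9.6 − 2 = 7.6°C per km
Height above start = (13.6 − (-5.4)) / 7.6 = 2.5 km
LCL altitude = 300 m + 2500 m = 2800 m

2800 m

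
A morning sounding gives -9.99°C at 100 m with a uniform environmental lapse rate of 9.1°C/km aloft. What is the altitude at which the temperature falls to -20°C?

1200 m

Height above start = (-9.99 − (-20)) / 9.1 = 1.1 km
Altitude = 100 m + 1100 m = 1200 m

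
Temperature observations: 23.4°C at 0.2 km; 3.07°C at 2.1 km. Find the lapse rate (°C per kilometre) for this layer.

10.7°C/km

Γ = −ΔT/Δz = (23.4 − 3.07) / (2100 − 200) m
  = 20.33°C / 1.9 km = 10.7°C/km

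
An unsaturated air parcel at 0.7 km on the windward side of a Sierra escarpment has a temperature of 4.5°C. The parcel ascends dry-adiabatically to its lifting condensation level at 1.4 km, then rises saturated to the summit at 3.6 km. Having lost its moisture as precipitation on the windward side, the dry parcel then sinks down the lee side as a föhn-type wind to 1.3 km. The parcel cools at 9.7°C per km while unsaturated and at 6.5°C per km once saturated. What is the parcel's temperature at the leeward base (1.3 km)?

700–1400 m, dry: Δz = 0.7 km ⇒ ΔT = -6.79°C; T = -2.29°C
1400–3600 m, saturated: Δz = 2.2 km ⇒ ΔT = -14.3°C; T = -16.59°C
3600–1300 m, dry descent: Δz = 2.3 km ⇒ ΔT = +22.31°C; T = 5.72°C

5.72°C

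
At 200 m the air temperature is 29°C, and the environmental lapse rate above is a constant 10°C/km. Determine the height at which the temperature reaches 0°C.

Height above start = (29 − 0) / 10 = 2.9 km
Altitude = 200 m + 2900 m = 3100 m

3100 m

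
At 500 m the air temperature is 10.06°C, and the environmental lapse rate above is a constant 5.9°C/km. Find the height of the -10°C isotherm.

3900 m

Height above start = (10.06 − (-10)) / 5.9 = 3.4 km
Altitude = 500 m + 3400 m = 3900 m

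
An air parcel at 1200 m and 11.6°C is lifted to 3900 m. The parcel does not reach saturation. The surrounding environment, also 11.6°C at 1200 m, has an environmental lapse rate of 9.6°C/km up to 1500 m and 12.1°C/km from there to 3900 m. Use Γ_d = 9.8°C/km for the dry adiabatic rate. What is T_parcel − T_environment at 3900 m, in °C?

Parcel:
  Dry to 3900 m: -9.8 × 2.7 km = -26.46°C, so T = -14.86°C.
Environment:
  Environment, lower layer to 1500 m: -9.6 × 0.3 km = -2.88°C, so T = 8.72°C.
  Environment, upper layer to 3900 m: -12.1 × 2.4 km = -29.04°C, so T = -20.32°C.
T_parcel − T_env = -14.86 − (-20.32) = +5.46°C

+5.46°C (parcel warmer than environment)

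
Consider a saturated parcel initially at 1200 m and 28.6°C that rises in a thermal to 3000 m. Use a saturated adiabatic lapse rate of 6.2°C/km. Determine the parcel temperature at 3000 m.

Saturated adiabatic to 3000 m: -6.2 × 1.8 km = -11.16°C, so T = 17.44°C.

17.44°C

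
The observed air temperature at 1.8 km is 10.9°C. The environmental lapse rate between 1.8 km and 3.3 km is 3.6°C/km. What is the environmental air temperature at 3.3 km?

5.5°C

Environmental to 3300 m: -3.6 × 1.5 km = -5.4°C, so T = 5.5°C.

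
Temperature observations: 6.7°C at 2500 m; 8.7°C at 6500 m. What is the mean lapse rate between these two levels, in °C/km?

-0.5°C/km

Γ = −ΔT/Δz = (6.7 − 8.7) / (6500 − 2500) m
  = -2°C / 4 km = -0.5°C/km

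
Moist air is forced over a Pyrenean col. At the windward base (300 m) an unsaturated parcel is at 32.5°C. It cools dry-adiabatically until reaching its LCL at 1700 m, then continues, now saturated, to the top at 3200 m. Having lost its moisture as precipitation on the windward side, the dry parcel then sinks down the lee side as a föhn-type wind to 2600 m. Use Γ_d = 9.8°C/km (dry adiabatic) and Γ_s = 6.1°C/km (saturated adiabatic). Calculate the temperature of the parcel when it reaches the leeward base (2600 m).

15.51°C

From 300 m to 1700 m (dry): cools by 9.8 × 1.4 = 13.72°C, giving 18.78°C.
From 1700 m to 3200 m (saturated): cools by 6.1 × 1.5 = 9.15°C, giving 9.63°C.
From 3200 m to 2600 m (dry descent): warms by 9.8 × 0.6 = 5.88°C, giving 15.51°C.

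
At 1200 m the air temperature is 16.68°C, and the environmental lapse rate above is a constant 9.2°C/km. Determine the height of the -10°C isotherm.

Height above start = (16.68 − (-10)) / 9.2 = 2.9 km
Altitude = 1200 m + 2900 m = 4100 m

4100 m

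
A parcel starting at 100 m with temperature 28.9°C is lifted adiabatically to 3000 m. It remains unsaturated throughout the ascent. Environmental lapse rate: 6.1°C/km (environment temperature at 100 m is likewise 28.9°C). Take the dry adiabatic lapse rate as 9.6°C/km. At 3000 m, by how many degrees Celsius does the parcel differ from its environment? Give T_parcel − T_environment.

Parcel:
  Dry to 3000 m: -9.6 × 2.9 km = -27.84°C, so T = 1.06°C.
Environment:
  Environment to 3000 m: -6.1 × 2.9 km = -17.69°C, so T = 11.21°C.
T_parcel − T_env = 1.06 − 11.21 = -10.15°C

-10.15°C (parcel cooler than environment)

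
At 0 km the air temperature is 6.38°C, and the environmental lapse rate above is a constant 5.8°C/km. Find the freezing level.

Height above start = (6.38 − 0) / 5.8 = 1.1 km
Altitude = 0 m + 1100 m = 1100 m

1.1 km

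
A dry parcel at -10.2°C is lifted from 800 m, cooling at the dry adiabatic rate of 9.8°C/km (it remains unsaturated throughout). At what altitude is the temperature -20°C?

1800 m

Height above start = (-10.2 − (-20)) / 9.8 = 1 km
Altitude = 800 m + 1000 m = 1800 m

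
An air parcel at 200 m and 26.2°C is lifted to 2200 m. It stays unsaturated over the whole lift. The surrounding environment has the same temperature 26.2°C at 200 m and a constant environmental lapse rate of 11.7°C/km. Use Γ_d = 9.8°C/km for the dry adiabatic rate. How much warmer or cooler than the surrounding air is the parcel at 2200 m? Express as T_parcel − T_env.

Parcel:
  From 200 m to 2200 m (dry): cools by 9.8 × 2 = 19.6°C, giving 6.6°C.
Environment:
  From 200 m to 2200 m (environment): cools by 11.7 × 2 = 23.4°C, giving 2.8°C.
T_parcel − T_env = 6.6 − 2.8 = +3.8°C

+3.8°C (parcel warmer than environment)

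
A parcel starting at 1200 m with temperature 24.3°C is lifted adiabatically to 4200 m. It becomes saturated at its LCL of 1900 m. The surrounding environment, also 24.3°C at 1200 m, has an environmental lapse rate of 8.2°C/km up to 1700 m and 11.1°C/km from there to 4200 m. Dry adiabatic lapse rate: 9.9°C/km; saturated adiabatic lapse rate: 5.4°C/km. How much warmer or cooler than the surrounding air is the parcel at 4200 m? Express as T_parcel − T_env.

Parcel:
  Dry to 1900 m: -9.9 × 0.7 km = -6.93°C, so T = 17.37°C.
  Saturated to 4200 m: -5.4 × 2.3 km = -12.42°C, so T = 4.95°C.
Environment:
  Environment, lower layer to 1700 m: -8.2 × 0.5 km = -4.1°C, so T = 20.2°C.
  Environment, upper layer to 4200 m: -11.1 × 2.5 km = -27.75°C, so T = -7.55°C.
T_parcel − T_env = 4.95 − (-7.55) = +12.5°C

+12.5°C (parcel warmer than environment)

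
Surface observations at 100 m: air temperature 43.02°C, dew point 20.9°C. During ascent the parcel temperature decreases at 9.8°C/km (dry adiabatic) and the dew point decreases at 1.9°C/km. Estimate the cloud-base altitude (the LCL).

T and T_d converge at 9.8 − 1.9 = 7.9°C per km
Height above start = (43.02 − 20.9) / 7.9 = 2.8 km
LCL altitude = 100 m + 2800 m = 2900 m

2900 m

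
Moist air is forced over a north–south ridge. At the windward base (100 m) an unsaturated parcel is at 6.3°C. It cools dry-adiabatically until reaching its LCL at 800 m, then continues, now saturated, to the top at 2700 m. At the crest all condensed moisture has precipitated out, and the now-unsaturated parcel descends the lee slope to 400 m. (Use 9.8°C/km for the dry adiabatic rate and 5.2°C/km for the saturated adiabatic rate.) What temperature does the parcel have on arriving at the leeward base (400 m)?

Dry to 800 m: -9.8 × 0.7 km = -6.86°C, so T = -0.56°C.
Saturated to 2700 m: -5.2 × 1.9 km = -9.88°C, so T = -10.44°C.
Dry descent to 400 m: +9.8 × 2.3 km = +22.54°C, so T = 12.1°C.

12.1°C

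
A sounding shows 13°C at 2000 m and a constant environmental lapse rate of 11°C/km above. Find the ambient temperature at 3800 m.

2000 → 3800 m (environmental, 11°C/km): ΔT = -11 × 1.8 = -19.8°C → T = -6.8°C

-6.8°C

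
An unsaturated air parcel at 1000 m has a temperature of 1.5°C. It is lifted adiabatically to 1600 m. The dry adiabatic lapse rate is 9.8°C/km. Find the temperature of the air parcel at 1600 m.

1000 → 1600 m (dry adiabatic, 9.8°C/km): ΔT = -9.8 × 0.6 = -5.88°C → T = -4.38°C

-4.38°C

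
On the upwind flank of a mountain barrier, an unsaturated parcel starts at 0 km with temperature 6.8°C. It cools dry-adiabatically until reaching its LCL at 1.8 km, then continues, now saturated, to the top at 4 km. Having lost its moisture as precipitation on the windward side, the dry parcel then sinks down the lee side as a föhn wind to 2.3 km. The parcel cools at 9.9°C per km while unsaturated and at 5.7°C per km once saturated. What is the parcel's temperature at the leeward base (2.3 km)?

From 0 m to 1800 m (dry): cools by 9.9 × 1.8 = 17.82°C, giving -11.02°C.
From 1800 m to 4000 m (saturated): cools by 5.7 × 2.2 = 12.54°C, giving -23.56°C.
From 4000 m to 2300 m (dry descent): warms by 9.9 × 1.7 = 16.83°C, giving -6.73°C.

-6.73°C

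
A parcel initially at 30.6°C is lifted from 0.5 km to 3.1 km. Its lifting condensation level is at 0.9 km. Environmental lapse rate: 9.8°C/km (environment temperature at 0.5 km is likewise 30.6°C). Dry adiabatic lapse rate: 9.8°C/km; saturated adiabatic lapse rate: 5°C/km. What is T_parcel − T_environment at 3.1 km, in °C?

Parcel:
  Dry to 900 m: -9.8 × 0.4 km = -3.92°C, so T = 26.68°C.
  Saturated to 3100 m: -5 × 2.2 km = -11°C, so T = 15.68°C.
Environment:
  Environment to 3100 m: -9.8 × 2.6 km = -25.48°C, so T = 5.12°C.
T_parcel − T_env = 15.68 − 5.12 = +10.56°C

+10.56°C (parcel warmer than environment)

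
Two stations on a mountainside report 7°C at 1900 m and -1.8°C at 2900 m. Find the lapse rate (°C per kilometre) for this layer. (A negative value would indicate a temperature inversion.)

8.8°C/km

Γ = −ΔT/Δz = (7 − (-1.8)) / (2900 − 1900) m
  = 8.8°C / 1 km = 8.8°C/km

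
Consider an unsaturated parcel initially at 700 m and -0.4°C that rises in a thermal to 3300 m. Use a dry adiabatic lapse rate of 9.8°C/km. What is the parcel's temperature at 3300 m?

-25.88°C

From 700 m to 3300 m (dry adiabatic): cools by 9.8 × 2.6 = 25.48°C, giving -25.88°C.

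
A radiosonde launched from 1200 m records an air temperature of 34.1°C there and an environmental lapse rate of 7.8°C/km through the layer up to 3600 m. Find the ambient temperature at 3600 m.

1200–3600 m, environmental: Δz = 2.4 km ⇒ ΔT = -18.72°C; T = 15.38°C

15.38°C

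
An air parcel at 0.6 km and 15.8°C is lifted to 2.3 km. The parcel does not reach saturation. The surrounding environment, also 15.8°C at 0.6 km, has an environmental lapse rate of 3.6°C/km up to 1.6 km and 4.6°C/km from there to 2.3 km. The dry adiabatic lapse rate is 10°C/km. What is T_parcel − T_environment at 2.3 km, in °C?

Parcel:
  600–2300 m, dry: Δz = 1.7 km ⇒ ΔT = -17°C; T = -1.2°C
Environment:
  600–1600 m, environment, lower layer: Δz = 1 km ⇒ ΔT = -3.6°C; T = 12.2°C
  1600–2300 m, environment, upper layer: Δz = 0.7 km ⇒ ΔT = -3.22°C; T = 8.98°C
T_parcel − T_env = -1.2 − 8.98 = -10.18°C

-10.18°C (parcel cooler than environment)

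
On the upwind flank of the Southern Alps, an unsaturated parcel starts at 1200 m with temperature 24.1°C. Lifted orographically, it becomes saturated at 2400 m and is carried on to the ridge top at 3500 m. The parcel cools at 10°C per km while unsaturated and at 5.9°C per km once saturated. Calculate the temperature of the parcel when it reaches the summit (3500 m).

5.61°C

From 1200 m to 2400 m (dry): cools by 10 × 1.2 = 12°C, giving 12.1°C.
From 2400 m to 3500 m (saturated): cools by 5.9 × 1.1 = 6.49°C, giving 5.61°C.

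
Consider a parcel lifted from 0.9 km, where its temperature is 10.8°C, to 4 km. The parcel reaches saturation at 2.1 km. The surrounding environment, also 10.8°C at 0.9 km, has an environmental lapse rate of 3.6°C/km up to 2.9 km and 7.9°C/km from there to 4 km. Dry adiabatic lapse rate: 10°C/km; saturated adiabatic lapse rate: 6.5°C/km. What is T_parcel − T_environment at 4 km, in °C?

-8.46°C (parcel cooler than environment)

Parcel:
  900 → 2100 m (dry, 10°C/km): ΔT = -10 × 1.2 = -12°C → T = -1.2°C
  2100 → 4000 m (saturated, 6.5°C/km): ΔT = -6.5 × 1.9 = -12.35°C → T = -13.55°C
Environment:
  900 → 2900 m (environment, lower layer, 3.6°C/km): ΔT = -3.6 × 2 = -7.2°C → T = 3.6°C
  2900 → 4000 m (environment, upper layer, 7.9°C/km): ΔT = -7.9 × 1.1 = -8.69°C → T = -5.09°C
T_parcel − T_env = -13.55 − (-5.09) = -8.46°C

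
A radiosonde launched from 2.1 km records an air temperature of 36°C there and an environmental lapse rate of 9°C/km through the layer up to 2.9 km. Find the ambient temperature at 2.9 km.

28.8°C

From 2100 m to 2900 m (environmental): cools by 9 × 0.8 = 7.2°C, giving 28.8°C.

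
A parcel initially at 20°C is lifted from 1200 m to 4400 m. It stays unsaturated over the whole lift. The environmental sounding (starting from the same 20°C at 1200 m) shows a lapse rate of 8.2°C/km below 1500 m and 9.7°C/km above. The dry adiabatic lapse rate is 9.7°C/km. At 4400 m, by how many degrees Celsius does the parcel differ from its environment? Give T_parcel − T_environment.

-0.45°C (parcel cooler than environment)

Parcel:
  1200–4400 m, dry: Δz = 3.2 km ⇒ ΔT = -31.04°C; T = -11.04°C
Environment:
  1200–1500 m, environment, lower layer: Δz = 0.3 km ⇒ ΔT = -2.46°C; T = 17.54°C
  1500–4400 m, environment, upper layer: Δz = 2.9 km ⇒ ΔT = -28.13°C; T = -10.59°C
T_parcel − T_env = -11.04 − (-10.59) = -0.45°C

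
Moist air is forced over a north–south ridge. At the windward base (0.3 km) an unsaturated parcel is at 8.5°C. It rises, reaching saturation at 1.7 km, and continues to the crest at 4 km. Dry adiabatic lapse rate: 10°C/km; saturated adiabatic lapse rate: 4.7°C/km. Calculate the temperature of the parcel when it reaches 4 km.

From 300 m to 1700 m (dry): cools by 10 × 1.4 = 14°C, giving -5.5°C.
From 1700 m to 4000 m (saturated): cools by 4.7 × 2.3 = 10.81°C, giving -16.31°C.

-16.31°C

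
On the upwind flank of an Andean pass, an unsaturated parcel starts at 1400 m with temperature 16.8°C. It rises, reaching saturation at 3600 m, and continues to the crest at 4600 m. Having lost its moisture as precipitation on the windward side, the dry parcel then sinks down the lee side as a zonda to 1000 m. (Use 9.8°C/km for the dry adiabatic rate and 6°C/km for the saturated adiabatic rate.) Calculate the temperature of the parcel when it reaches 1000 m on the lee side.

From 1400 m to 3600 m (dry): cools by 9.8 × 2.2 = 21.56°C, giving -4.76°C.
From 3600 m to 4600 m (saturated): cools by 6 × 1 = 6°C, giving -10.76°C.
From 4600 m to 1000 m (dry descent): warms by 9.8 × 3.6 = 35.28°C, giving 24.52°C.

24.52°C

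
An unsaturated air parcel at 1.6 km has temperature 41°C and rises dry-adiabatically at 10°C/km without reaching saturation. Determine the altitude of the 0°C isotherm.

5.7 km

Height above start = (41 − 0) / 10 = 4.1 km
Altitude = 1600 m + 4100 m = 5700 m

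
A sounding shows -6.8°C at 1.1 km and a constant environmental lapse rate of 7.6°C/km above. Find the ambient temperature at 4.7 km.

-34.16°C

1100–4700 m, environmental: Δz = 3.6 km ⇒ ΔT = -27.36°C; T = -34.16°C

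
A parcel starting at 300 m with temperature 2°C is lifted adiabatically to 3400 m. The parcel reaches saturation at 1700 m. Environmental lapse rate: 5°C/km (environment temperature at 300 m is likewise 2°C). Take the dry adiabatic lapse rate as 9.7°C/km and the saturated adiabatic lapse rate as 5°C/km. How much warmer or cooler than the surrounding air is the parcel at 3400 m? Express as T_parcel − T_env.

Parcel:
  300–1700 m, dry: Δz = 1.4 km ⇒ ΔT = -13.58°C; T = -11.58°C
  1700–3400 m, saturated: Δz = 1.7 km ⇒ ΔT = -8.5°C; T = -20.08°C
Environment:
  300–3400 m, environment: Δz = 3.1 km ⇒ ΔT = -15.5°C; T = -13.5°C
T_parcel − T_env = -20.08 − (-13.5) = -6.58°C

-6.58°C (parcel cooler than environment)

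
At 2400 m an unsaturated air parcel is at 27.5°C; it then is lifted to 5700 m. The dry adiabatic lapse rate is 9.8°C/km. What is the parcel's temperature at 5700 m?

Dry adiabatic to 5700 m: -9.8 × 3.3 km = -32.34°C, so T = -4.84°C.

-4.84°C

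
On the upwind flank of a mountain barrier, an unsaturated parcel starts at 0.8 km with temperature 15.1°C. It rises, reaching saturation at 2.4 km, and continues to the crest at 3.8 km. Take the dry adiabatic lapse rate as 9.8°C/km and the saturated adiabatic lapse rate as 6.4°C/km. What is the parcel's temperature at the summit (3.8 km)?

-9.54°C

800 → 2400 m (dry, 9.8°C/km): ΔT = -9.8 × 1.6 = -15.68°C → T = -0.58°C
2400 → 3800 m (saturated, 6.4°C/km): ΔT = -6.4 × 1.4 = -8.96°C → T = -9.54°C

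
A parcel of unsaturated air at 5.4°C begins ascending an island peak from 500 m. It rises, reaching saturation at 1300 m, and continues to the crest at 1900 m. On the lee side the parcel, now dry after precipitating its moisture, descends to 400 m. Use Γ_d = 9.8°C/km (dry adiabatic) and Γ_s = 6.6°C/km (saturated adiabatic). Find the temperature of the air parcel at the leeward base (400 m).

8.3°C

500–1300 m, dry: Δz = 0.8 km ⇒ ΔT = -7.84°C; T = -2.44°C
1300–1900 m, saturated: Δz = 0.6 km ⇒ ΔT = -3.96°C; T = -6.4°C
1900–400 m, dry descent: Δz = 1.5 km ⇒ ΔT = +14.7°C; T = 8.3°C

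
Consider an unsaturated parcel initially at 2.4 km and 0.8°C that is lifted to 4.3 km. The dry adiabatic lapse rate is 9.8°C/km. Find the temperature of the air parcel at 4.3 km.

-17.82°C

Dry adiabatic to 4300 m: -9.8 × 1.9 km = -18.62°C, so T = -17.82°C.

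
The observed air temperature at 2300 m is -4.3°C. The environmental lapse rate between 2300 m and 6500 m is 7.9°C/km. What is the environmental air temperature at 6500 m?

From 2300 m to 6500 m (environmental): cools by 7.9 × 4.2 = 33.18°C, giving -37.48°C.

-37.48°C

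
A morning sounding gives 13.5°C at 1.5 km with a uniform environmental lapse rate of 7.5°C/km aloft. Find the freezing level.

3.3 km

Height above start = (13.5 − 0) / 7.5 = 1.8 km
Altitude = 1500 m + 1800 m = 3300 m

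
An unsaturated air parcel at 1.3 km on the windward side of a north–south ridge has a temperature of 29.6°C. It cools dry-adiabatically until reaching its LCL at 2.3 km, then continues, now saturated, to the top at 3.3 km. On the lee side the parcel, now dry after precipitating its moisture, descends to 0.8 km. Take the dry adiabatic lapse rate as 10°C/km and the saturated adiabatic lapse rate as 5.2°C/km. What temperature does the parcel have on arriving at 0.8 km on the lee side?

39.4°C

Dry to 2300 m: -10 × 1 km = -10°C, so T = 19.6°C.
Saturated to 3300 m: -5.2 × 1 km = -5.2°C, so T = 14.4°C.
Dry descent to 800 m: +10 × 2.5 km = +25°C, so T = 39.4°C.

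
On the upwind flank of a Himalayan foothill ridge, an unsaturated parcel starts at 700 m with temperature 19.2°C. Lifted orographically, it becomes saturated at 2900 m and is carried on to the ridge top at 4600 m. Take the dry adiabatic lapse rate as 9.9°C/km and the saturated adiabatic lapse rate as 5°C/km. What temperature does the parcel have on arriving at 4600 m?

700 → 2900 m (dry, 9.9°C/km): ΔT = -9.9 × 2.2 = -21.78°C → T = -2.58°C
2900 → 4600 m (saturated, 5°C/km): ΔT = -5 × 1.7 = -8.5°C → T = -11.08°C

-11.08°C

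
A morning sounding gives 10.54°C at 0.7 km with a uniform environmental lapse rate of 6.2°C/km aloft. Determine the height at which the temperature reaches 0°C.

2.4 km

Height above start = (10.54 − 0) / 6.2 = 1.7 km
Altitude = 700 m + 1700 m = 2400 m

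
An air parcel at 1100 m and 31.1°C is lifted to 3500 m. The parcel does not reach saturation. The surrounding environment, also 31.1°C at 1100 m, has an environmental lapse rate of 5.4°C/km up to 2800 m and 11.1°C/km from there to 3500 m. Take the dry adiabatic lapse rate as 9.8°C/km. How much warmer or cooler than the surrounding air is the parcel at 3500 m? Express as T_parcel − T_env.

-6.57°C (parcel cooler than environment)

Parcel:
  From 1100 m to 3500 m (dry): cools by 9.8 × 2.4 = 23.52°C, giving 7.58°C.
Environment:
  From 1100 m to 2800 m (environment, lower layer): cools by 5.4 × 1.7 = 9.18°C, giving 21.92°C.
  From 2800 m to 3500 m (environment, upper layer): cools by 11.1 × 0.7 = 7.77°C, giving 14.15°C.
T_parcel − T_env = 7.58 − 14.15 = -6.57°C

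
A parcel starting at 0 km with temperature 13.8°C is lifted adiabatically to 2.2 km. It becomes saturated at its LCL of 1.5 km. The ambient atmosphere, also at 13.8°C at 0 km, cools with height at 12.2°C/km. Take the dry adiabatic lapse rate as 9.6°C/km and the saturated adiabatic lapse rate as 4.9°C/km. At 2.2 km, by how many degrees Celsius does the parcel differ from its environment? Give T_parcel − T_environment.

+9.01°C (parcel warmer than environment)

Parcel:
  Dry to 1500 m: -9.6 × 1.5 km = -14.4°C, so T = -0.6°C.
  Saturated to 2200 m: -4.9 × 0.7 km = -3.43°C, so T = -4.03°C.
Environment:
  Environment to 2200 m: -12.2 × 2.2 km = -26.84°C, so T = -13.04°C.
T_parcel − T_env = -4.03 − (-13.04) = +9.01°C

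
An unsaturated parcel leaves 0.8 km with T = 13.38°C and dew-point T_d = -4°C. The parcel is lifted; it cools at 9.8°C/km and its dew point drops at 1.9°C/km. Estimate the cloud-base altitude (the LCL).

T and T_d converge at 9.8 − 1.9 = 7.9°C per km
Height above start = (13.38 − (-4)) / 7.9 = 2.2 km
LCL altitude = 800 m + 2200 m = 3000 m

3 km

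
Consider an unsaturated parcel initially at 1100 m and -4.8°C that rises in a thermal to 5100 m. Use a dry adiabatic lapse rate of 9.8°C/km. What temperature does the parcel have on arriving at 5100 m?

Dry adiabatic to 5100 m: -9.8 × 4 km = -39.2°C, so T = -44°C.

-44°C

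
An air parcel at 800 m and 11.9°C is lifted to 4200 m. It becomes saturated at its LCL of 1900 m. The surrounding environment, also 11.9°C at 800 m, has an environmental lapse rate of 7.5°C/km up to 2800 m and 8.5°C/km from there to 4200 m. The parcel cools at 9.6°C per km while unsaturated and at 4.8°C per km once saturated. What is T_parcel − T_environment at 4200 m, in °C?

+5.3°C (parcel warmer than environment)

Parcel:
  800 → 1900 m (dry, 9.6°C/km): ΔT = -9.6 × 1.1 = -10.56°C → T = 1.34°C
  1900 → 4200 m (saturated, 4.8°C/km): ΔT = -4.8 × 2.3 = -11.04°C → T = -9.7°C
Environment:
  800 → 2800 m (environment, lower layer, 7.5°C/km): ΔT = -7.5 × 2 = -15°C → T = -3.1°C
  2800 → 4200 m (environment, upper layer, 8.5°C/km): ΔT = -8.5 × 1.4 = -11.9°C → T = -15°C
T_parcel − T_env = -9.7 − (-15) = +5.3°C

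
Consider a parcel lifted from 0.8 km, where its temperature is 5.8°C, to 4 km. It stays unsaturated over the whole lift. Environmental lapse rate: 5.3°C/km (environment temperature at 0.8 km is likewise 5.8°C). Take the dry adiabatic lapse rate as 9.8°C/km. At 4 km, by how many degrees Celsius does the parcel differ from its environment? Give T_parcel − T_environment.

-14.4°C (parcel cooler than environment)

Parcel:
  Dry to 4000 m: -9.8 × 3.2 km = -31.36°C, so T = -25.56°C.
Environment:
  Environment to 4000 m: -5.3 × 3.2 km = -16.96°C, so T = -11.16°C.
T_parcel − T_env = -25.56 − (-11.16) = -14.4°C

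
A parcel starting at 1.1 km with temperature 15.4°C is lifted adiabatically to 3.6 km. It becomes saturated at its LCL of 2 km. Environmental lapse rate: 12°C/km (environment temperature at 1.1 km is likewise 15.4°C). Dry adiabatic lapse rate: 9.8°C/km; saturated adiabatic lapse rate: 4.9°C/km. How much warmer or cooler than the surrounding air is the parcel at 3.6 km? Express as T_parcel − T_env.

+13.34°C (parcel warmer than environment)

Parcel:
  1100 → 2000 m (dry, 9.8°C/km): ΔT = -9.8 × 0.9 = -8.82°C → T = 6.58°C
  2000 → 3600 m (saturated, 4.9°C/km): ΔT = -4.9 × 1.6 = -7.84°C → T = -1.26°C
Environment:
  1100 → 3600 m (environment, 12°C/km): ΔT = -12 × 2.5 = -30°C → T = -14.6°C
T_parcel − T_env = -1.26 − (-14.6) = +13.34°C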